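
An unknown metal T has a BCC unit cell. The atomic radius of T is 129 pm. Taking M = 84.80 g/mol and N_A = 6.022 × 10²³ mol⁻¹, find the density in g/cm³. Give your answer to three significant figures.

In a BCC lattice, atoms touch along the body diagonal, so √3·a = 4r, giving a = 297.9 pm = 2.979 × 10^-8 cm.
With Z = 2, ρ = Z·M/(N_A·a³) = 2 × 84.80 / (6.022 × 10²³ × 2.644 × 10^-23) = 10.65 g/cm³.

10.7 g/cm³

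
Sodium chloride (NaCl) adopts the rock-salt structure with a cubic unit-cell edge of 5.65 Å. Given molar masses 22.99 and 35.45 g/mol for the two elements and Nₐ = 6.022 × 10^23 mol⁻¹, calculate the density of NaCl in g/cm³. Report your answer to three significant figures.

The rock-salt structure contains Z = 4 formula units per cell; M(NaCl) = 22.99 + 35.45 = 58.44 g/mol.
a³ = (5.650 × 10^-8 cm)³ = 1.804 × 10^-22 cm³.
ρ = 4 × 58.44 / (6.022 × 10²³ × 1.804 × 10^-22) = 2.152 g/cm³.

2.15 g/cm³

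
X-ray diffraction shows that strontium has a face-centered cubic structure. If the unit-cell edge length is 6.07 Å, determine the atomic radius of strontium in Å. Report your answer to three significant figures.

2.15 Å

In an FCC lattice, atoms touch along the face diagonal, so √2·a = 4r.
r = √2·a/4 = 1.4142 × 6.07 / 4 = 2.15 Å.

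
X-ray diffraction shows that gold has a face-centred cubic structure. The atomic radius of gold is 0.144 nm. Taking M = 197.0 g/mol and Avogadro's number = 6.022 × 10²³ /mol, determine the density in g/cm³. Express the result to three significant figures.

19.4 g/cm³

In an FCC lattice, atoms touch along the face diagonal, so √2·a = 4r, giving a = 0.4073 nm = 4.073 × 10^-8 cm.
With Z = 4, ρ = Z·M/(N_A·a³) = 4 × 197.0 / (6.022 × 10²³ × 6.757 × 10^-23) = 19.37 g/cm³.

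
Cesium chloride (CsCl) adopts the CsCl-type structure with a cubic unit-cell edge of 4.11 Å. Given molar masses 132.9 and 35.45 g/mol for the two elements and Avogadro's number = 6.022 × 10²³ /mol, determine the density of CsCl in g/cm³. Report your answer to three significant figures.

4.03 g/cm³

The CsCl-type structure contains Z = 1 formula unit per cell; M(CsCl) = 132.9 + 35.45 = 168.35 g/mol.
a³ = (4.110 × 10^-8 cm)³ = 6.943 × 10^-23 cm³.
ρ = 1 × 168.35 / (6.022 × 10²³ × 6.943 × 10^-23) = 4.027 g/cm³.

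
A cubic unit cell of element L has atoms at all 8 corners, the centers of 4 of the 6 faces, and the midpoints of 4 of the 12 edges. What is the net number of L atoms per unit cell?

Corner atoms are shared by 8 cells (1/8 each), face atoms by 2 (1/2 each), edge atoms by 4 (1/4 each).
Net atoms = 8 × 1/8 + 4 × 1/2 + 4 × 1/4 = 1 + 2 + 1 = 4.

4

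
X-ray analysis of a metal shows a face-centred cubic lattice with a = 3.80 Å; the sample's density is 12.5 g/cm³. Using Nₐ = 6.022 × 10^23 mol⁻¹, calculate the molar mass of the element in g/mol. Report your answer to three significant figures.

An FCC cell has Z = 4 atoms; a = 3.800 × 10^-8 cm.
M = ρ·N_A·a³/Z = 12.5 × 6.022 × 10²³ × 5.487 × 10^-23 / 4 = 103 g/mol.

103 g/mol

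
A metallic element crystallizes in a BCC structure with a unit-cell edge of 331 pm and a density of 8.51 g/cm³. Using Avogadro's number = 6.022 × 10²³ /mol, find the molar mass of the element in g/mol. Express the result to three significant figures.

92.9 g/mol

A BCC cell has Z = 2 atoms; a = 3.310 × 10^-8 cm.
M = ρ·N_A·a³/Z = 8.51 × 6.022 × 10²³ × 3.626 × 10^-23 / 2 = 92.9 g/mol.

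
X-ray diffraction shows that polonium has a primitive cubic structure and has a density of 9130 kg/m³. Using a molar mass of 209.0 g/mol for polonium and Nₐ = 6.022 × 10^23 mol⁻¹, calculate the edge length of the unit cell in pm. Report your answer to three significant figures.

With Z = 1 atom per simple cubic cell, a³ = Z·M/(N_A·ρ) = 1 × 209.0 / (6.022 × 10²³ × 9.130 g/cm³) = 3.801 × 10^-23 cm³.
a = (3.801 × 10^-23)^(1/3) = 3.362 × 10^-8 cm = 336 pm.

336 pm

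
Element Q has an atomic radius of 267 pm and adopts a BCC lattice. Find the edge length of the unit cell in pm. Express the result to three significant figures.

In a BCC lattice, atoms touch along the body diagonal, so √3·a = 4r.
a = 4r/√3 = 4 × 267 / 1.7321 = 617 pm.

617 pm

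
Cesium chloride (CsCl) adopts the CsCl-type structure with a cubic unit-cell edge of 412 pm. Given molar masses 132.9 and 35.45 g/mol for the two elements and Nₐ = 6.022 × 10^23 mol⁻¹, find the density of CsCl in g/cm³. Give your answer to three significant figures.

The CsCl-type structure contains Z = 1 formula unit per cell; M(CsCl) = 132.9 + 35.45 = 168.35 g/mol.
a³ = (4.120 × 10^-8 cm)³ = 6.993 × 10^-23 cm³.
ρ = 1 × 168.35 / (6.022 × 10²³ × 6.993 × 10^-23) = 3.997 g/cm³.

4.00 g/cm³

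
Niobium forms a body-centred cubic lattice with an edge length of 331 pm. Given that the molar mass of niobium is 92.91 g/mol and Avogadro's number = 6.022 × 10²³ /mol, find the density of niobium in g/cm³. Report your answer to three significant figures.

A BCC unit cell contains Z = 2 atoms.
Cell volume: a³ = (331 pm)³ = (3.310 × 10^-8 cm)³ = 3.626 × 10^-23 cm³.
ρ = Z·M/(N_A·a³) = 2 × 92.91 / (6.022 × 10²³ × 3.626 × 10^-23) = 8.509 g/cm³.

8.51 g/cm³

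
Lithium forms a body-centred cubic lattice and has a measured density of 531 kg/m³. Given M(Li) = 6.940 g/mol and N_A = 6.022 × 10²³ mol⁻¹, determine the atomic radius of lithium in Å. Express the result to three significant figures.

For a BCC cell (Z = 2), a³ = Z·M/(N_A·ρ) = 2 × 6.940 / (6.022 × 10²³ × 0.5310) = 4.341 × 10^-23 cm³, so a = 3.514 × 10^-8 cm = 3.514 Å.
Atoms touch along the body diagonal, so √3·a = 4r, so r = 0.4330 × a = 1.52 Å.

1.52 Å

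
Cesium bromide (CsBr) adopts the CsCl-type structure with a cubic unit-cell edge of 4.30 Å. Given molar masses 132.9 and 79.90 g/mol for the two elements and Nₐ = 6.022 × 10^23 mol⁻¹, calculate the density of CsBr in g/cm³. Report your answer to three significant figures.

4.44 g/cm³

The CsCl-type structure contains Z = 1 formula unit per cell; M(CsBr) = 132.9 + 79.90 = 212.8 g/mol.
a³ = (4.300 × 10^-8 cm)³ = 7.951 × 10^-23 cm³.
ρ = 1 × 212.8 / (6.022 × 10²³ × 7.951 × 10^-23) = 4.445 g/cm³.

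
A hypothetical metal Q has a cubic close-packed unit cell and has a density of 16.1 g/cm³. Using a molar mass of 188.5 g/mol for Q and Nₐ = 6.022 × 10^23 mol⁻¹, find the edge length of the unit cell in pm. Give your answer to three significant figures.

With Z = 4 atoms per FCC cell, a³ = Z·M/(N_A·ρ) = 4 × 188.5 / (6.022 × 10²³ × 16.10 g/cm³) = 7.777 × 10^-23 cm³.
a = (7.777 × 10^-23)^(1/3) = 4.268 × 10^-8 cm = 427 pm.

427 pm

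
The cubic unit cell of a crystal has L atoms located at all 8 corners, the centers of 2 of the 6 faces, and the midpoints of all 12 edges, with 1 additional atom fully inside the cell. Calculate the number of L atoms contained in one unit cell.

Corner atoms are shared by 8 cells (1/8 each), face atoms by 2 (1/2 each), edge atoms by 4 (1/4 each), interior atoms are unshared.
Net atoms = 8 × 1/8 + 2 × 1/2 + 12 × 1/4 + 1 = 1 + 1 + 3 + 1 = 6.

6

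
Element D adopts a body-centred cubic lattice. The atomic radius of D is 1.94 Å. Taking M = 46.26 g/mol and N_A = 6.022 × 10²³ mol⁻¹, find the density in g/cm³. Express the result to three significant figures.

1.71 g/cm³

In a BCC lattice, atoms touch along the body diagonal, so √3·a = 4r, giving a = 4.480 Å = 4.480 × 10^-8 cm.
With Z = 2, ρ = Z·M/(N_A·a³) = 2 × 46.26 / (6.022 × 10²³ × 8.993 × 10^-23) = 1.708 g/cm³.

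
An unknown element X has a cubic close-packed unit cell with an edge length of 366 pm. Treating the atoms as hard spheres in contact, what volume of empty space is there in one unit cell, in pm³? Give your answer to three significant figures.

1.27 × 10^7 pm³

In an FCC lattice atoms touch along the face diagonal, so √2·a = 4r, so r = 0.3536a = 129.4 pm.
V_cell = a³ = 4.903 × 10^7 pm³; V_atoms = 4 × (4/3)πr³ = 3.630 × 10^7 pm³.
Empty space = 4.903 × 10^7 − 3.630 × 10^7 = 1.27 × 10^7 pm³.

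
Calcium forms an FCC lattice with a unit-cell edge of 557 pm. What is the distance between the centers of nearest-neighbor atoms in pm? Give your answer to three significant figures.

394 pm

In an FCC structure, atoms touch along the face diagonal, so √2·a = 4r; the nearest-neighbor distance equals 2r = 0.7071·a.
d = 0.7071 × 557 = 394 pm.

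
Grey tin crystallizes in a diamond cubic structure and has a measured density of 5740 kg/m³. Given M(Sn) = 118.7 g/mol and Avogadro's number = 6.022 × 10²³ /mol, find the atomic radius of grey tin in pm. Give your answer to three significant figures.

For a diamond cubic cell (Z = 8), a³ = Z·M/(N_A·ρ) = 8 × 118.7 / (6.022 × 10²³ × 5.740) = 2.747 × 10^-22 cm³, so a = 6.501 × 10^-8 cm = 650.1 pm.
Nearest neighbors lie along the body diagonal with √3·a = 8r, so r = 0.2165 × a = 141 pm.

141 pm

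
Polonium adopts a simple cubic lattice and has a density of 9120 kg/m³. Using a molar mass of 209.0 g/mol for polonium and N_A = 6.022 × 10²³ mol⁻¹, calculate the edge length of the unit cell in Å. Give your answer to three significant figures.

With Z = 1 atom per simple cubic cell, a³ = Z·M/(N_A·ρ) = 1 × 209.0 / (6.022 × 10²³ × 9.120 g/cm³) = 3.805 × 10^-23 cm³.
a = (3.805 × 10^-23)^(1/3) = 3.364 × 10^-8 cm = 3.36 Å.

3.36 Å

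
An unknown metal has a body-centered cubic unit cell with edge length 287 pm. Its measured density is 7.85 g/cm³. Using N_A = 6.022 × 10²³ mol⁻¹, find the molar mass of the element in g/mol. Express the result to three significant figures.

55.9 g/mol

A BCC cell has Z = 2 atoms; a = 2.870 × 10^-8 cm.
M = ρ·N_A·a³/Z = 7.85 × 6.022 × 10²³ × 2.364 × 10^-23 / 2 = 55.9 g/mol.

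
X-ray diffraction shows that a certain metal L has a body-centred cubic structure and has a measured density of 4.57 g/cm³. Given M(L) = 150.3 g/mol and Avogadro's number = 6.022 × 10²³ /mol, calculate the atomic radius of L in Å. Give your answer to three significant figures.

2.07 Å

For a BCC cell (Z = 2), a³ = Z·M/(N_A·ρ) = 2 × 150.3 / (6.022 × 10²³ × 4.570) = 1.092 × 10^-22 cm³, so a = 4.780 × 10^-8 cm = 4.780 Å.
Atoms touch along the body diagonal, so √3·a = 4r, so r = 0.4330 × a = 2.07 Å.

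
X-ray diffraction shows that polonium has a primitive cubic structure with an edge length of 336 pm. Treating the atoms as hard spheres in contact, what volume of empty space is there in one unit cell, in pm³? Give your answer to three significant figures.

In a simple cubic lattice atoms touch along the cell edge, so a = 2r, so r = 0.5000a = 168.0 pm.
V_cell = a³ = 3.793 × 10^7 pm³; V_atoms = 1 × (4/3)πr³ = 1.986 × 10^7 pm³.
Empty space = 3.793 × 10^7 − 1.986 × 10^7 = 1.81 × 10^7 pm³.

1.81 × 10^7 pm³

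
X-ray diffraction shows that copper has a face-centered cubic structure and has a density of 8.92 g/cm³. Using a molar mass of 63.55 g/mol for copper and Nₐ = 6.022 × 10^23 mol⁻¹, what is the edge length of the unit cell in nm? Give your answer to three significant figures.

With Z = 4 atoms per FCC cell, a³ = Z·M/(N_A·ρ) = 4 × 63.55 / (6.022 × 10²³ × 8.920 g/cm³) = 4.732 × 10^-23 cm³.
a = (4.732 × 10^-23)^(1/3) = 3.617 × 10^-8 cm = 0.362 nm.

0.362 nm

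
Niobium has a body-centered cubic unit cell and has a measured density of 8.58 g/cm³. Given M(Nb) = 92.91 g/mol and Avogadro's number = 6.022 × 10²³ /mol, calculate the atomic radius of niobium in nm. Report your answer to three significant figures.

For a BCC cell (Z = 2), a³ = Z·M/(N_A·ρ) = 2 × 92.91 / (6.022 × 10²³ × 8.580) = 3.596 × 10^-23 cm³, so a = 3.301 × 10^-8 cm = 0.3301 nm.
Atoms touch along the body diagonal, so √3·a = 4r, so r = 0.4330 × a = 0.143 nm.

0.143 nm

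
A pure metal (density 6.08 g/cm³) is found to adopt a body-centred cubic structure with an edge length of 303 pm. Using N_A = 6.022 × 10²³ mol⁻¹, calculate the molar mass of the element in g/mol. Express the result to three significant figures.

A BCC cell has Z = 2 atoms; a = 3.030 × 10^-8 cm.
M = ρ·N_A·a³/Z = 6.08 × 6.022 × 10²³ × 2.782 × 10^-23 / 2 = 50.9 g/mol.

50.9 g/mol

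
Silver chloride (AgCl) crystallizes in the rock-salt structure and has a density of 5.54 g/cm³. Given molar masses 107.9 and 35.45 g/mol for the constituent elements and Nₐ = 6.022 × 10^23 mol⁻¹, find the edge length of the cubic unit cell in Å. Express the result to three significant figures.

M(AgCl) = 143.35 g/mol; Z = 4 formula units per cell.
a³ = Z·M/(N_A·ρ) = 4 × 143.35 / (6.022 × 10²³ × 5.54) = 1.719 × 10^-22 cm³, so a = 5.560 × 10^-8 cm = 5.56 Å.

5.56 Å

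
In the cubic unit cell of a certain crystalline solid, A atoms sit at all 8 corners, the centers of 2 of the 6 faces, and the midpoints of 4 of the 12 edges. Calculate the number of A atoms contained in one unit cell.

3

Corner atoms are shared by 8 cells (1/8 each), face atoms by 2 (1/2 each), edge atoms by 4 (1/4 each).
Net atoms = 8 × 1/8 + 2 × 1/2 + 4 × 1/4 = 1 + 1 + 1 = 3.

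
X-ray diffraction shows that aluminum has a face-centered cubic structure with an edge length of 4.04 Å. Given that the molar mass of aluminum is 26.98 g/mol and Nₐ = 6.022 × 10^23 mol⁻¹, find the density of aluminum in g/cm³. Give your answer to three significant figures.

2.72 g/cm³

An FCC unit cell contains Z = 4 atoms.
Cell volume: a³ = (4.04 Å)³ = (4.040 × 10^-8 cm)³ = 6.594 × 10^-23 cm³.
ρ = Z·M/(N_A·a³) = 4 × 26.98 / (6.022 × 10²³ × 6.594 × 10^-23) = 2.718 g/cm³.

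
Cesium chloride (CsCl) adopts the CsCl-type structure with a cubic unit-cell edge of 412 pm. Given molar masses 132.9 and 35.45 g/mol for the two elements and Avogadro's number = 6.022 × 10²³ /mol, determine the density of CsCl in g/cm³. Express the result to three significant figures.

4.00 g/cm³

The CsCl-type structure contains Z = 1 formula unit per cell; M(CsCl) = 132.9 + 35.45 = 168.35 g/mol.
a³ = (4.120 × 10^-8 cm)³ = 6.993 × 10^-23 cm³.
ρ = 1 × 168.35 / (6.022 × 10²³ × 6.993 × 10^-23) = 3.997 g/cm³.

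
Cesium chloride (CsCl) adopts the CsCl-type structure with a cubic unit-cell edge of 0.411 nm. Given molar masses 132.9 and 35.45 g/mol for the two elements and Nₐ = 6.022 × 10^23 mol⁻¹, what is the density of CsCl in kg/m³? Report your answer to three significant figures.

4030 kg/m³

The CsCl-type structure contains Z = 1 formula unit per cell; M(CsCl) = 132.9 + 35.45 = 168.35 g/mol.
a³ = (4.110 × 10^-8 cm)³ = 6.943 × 10^-23 cm³.
ρ = 1 × 168.35 / (6.022 × 10²³ × 6.943 × 10^-23) = 4.027 g/cm³ = 4030 kg/m³.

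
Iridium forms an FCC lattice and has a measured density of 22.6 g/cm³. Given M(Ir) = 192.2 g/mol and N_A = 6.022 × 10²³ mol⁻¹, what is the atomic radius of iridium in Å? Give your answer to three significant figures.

For an FCC cell (Z = 4), a³ = Z·M/(N_A·ρ) = 4 × 192.2 / (6.022 × 10²³ × 22.60) = 5.649 × 10^-23 cm³, so a = 3.837 × 10^-8 cm = 3.837 Å.
Atoms touch along the face diagonal, so √2·a = 4r, so r = 0.3536 × a = 1.36 Å.

1.36 Å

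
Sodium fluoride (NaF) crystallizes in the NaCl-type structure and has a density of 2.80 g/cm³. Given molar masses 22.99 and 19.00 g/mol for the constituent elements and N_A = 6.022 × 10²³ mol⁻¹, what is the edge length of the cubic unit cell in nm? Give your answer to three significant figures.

0.464 nm

M(NaF) = 41.99 g/mol; Z = 4 formula units per cell.
a³ = Z·M/(N_A·ρ) = 4 × 41.99 / (6.022 × 10²³ × 2.80) = 9.961 × 10^-23 cm³, so a = 4.636 × 10^-8 cm = 0.464 nm.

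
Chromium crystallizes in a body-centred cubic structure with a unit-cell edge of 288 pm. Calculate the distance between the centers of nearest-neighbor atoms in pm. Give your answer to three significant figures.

In a BCC structure, atoms touch along the body diagonal, so √3·a = 4r; the nearest-neighbor distance equals 2r = 0.8660·a.
d = 0.8660 × 288 = 249 pm.

249 pm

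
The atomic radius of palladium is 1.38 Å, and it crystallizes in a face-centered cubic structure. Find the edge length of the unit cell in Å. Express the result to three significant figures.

In an FCC lattice, atoms touch along the face diagonal, so √2·a = 4r.
a = 4r/√2 = 4 × 1.38 / 1.4142 = 3.90 Å.

3.90 Å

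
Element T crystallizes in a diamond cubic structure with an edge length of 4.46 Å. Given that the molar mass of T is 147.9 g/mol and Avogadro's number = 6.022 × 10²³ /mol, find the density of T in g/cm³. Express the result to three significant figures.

A diamond cubic unit cell contains Z = 8 atoms.
Cell volume: a³ = (4.46 Å)³ = (4.460 × 10^-8 cm)³ = 8.872 × 10^-23 cm³.
ρ = Z·M/(N_A·a³) = 8 × 147.9 / (6.022 × 10²³ × 8.872 × 10^-23) = 22.15 g/cm³.

22.1 g/cm³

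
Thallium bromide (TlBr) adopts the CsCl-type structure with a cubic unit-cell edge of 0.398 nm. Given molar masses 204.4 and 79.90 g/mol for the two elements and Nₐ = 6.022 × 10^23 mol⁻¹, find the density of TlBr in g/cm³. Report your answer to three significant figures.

The CsCl-type structure contains Z = 1 formula unit per cell; M(TlBr) = 204.4 + 79.90 = 284.3 g/mol.
a³ = (3.980 × 10^-8 cm)³ = 6.304 × 10^-23 cm³.
ρ = 1 × 284.3 / (6.022 × 10²³ × 6.304 × 10^-23) = 7.488 g/cm³.

7.49 g/cm³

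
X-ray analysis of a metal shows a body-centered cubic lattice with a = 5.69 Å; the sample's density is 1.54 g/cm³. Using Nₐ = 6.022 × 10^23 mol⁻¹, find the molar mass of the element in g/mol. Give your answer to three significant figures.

85.4 g/mol

A BCC cell has Z = 2 atoms; a = 5.690 × 10^-8 cm.
M = ρ·N_A·a³/Z = 1.54 × 6.022 × 10²³ × 1.842 × 10^-22 / 2 = 85.4 g/mol.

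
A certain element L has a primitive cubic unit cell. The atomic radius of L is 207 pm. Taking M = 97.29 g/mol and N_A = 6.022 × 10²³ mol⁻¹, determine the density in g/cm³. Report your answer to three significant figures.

In a simple cubic lattice, atoms touch along the cell edge, so a = 2r, giving a = 414.0 pm = 4.140 × 10^-8 cm.
With Z = 1, ρ = Z·M/(N_A·a³) = 1 × 97.29 / (6.022 × 10²³ × 7.096 × 10^-23) = 2.277 g/cm³.

2.28 g/cm³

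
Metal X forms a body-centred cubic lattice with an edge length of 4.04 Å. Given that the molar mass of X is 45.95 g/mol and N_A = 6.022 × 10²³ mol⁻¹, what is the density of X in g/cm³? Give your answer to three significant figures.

A BCC unit cell contains Z = 2 atoms.
Cell volume: a³ = (4.04 Å)³ = (4.040 × 10^-8 cm)³ = 6.594 × 10^-23 cm³.
ρ = Z·M/(N_A·a³) = 2 × 45.95 / (6.022 × 10²³ × 6.594 × 10^-23) = 2.314 g/cm³.

2.31 g/cm³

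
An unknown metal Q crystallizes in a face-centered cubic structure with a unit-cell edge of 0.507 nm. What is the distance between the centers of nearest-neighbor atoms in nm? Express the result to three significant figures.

In an FCC structure, atoms touch along the face diagonal, so √2·a = 4r; the nearest-neighbor distance equals 2r = 0.7071·a.
d = 0.7071 × 0.507 = 0.359 nm.

0.359 nm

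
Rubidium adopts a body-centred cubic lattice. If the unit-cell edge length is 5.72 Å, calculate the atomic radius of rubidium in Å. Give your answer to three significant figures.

2.48 Å

In a BCC lattice, atoms touch along the body diagonal, so √3·a = 4r.
r = √3·a/4 = 1.7321 × 5.72 / 4 = 2.48 Å.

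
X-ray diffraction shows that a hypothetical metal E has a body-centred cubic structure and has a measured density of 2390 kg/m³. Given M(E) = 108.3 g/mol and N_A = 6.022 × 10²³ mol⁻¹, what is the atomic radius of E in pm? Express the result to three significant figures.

For a BCC cell (Z = 2), a³ = Z·M/(N_A·ρ) = 2 × 108.3 / (6.022 × 10²³ × 2.390) = 1.505 × 10^-22 cm³, so a = 5.319 × 10^-8 cm = 531.9 pm.
Atoms touch along the body diagonal, so √3·a = 4r, so r = 0.4330 × a = 230 pm.

230 pm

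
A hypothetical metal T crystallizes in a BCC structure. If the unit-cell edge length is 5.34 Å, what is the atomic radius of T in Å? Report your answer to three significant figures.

2.31 Å

In a BCC lattice, atoms touch along the body diagonal, so √3·a = 4r.
r = √3·a/4 = 1.7321 × 5.34 / 4 = 2.31 Å.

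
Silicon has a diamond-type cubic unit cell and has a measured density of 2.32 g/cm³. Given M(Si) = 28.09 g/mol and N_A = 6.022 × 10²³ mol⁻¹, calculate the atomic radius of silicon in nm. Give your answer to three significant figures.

0.118 nm

For a diamond cubic cell (Z = 8), a³ = Z·M/(N_A·ρ) = 8 × 28.09 / (6.022 × 10²³ × 2.320) = 1.608 × 10^-22 cm³, so a = 5.438 × 10^-8 cm = 0.5438 nm.
Nearest neighbors lie along the body diagonal with √3·a = 8r, so r = 0.2165 × a = 0.118 nm.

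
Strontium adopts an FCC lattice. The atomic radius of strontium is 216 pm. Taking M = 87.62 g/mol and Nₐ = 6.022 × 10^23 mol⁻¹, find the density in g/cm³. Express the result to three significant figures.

In an FCC lattice, atoms touch along the face diagonal, so √2·a = 4r, giving a = 610.9 pm = 6.109 × 10^-8 cm.
With Z = 4, ρ = Z·M/(N_A·a³) = 4 × 87.62 / (6.022 × 10²³ × 2.280 × 10^-22) = 2.552 g/cm³.

2.55 g/cm³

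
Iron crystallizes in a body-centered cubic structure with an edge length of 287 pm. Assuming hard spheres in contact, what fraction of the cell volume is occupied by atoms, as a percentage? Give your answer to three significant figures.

In a BCC lattice atoms touch along the body diagonal, so √3·a = 4r, so r = 0.4330a = 124.3 pm.
Packing fraction = Z·(4/3)πr³ / a³ = 2 × (4/3)π × (124.3)³ / (287)³ = 0.6802 = 68.0%.

68.0%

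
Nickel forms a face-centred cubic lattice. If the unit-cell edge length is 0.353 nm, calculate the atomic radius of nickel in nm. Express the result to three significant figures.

In an FCC lattice, atoms touch along the face diagonal, so √2·a = 4r.
r = √2·a/4 = 1.4142 × 0.353 / 4 = 0.125 nm.

0.125 nm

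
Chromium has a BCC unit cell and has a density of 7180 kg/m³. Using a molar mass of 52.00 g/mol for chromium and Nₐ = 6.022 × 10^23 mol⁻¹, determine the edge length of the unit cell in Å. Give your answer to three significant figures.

With Z = 2 atoms per BCC cell, a³ = Z·M/(N_A·ρ) = 2 × 52.00 / (6.022 × 10²³ × 7.180 g/cm³) = 2.405 × 10^-23 cm³.
a = (2.405 × 10^-23)^(1/3) = 2.887 × 10^-8 cm = 2.89 Å.

2.89 Å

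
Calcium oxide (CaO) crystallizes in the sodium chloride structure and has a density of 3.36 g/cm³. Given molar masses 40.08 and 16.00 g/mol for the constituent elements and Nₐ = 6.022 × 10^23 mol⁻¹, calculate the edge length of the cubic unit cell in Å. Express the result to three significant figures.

4.80 Å

M(CaO) = 56.08 g/mol; Z = 4 formula units per cell.
a³ = Z·M/(N_A·ρ) = 4 × 56.08 / (6.022 × 10²³ × 3.36) = 1.109 × 10^-22 cm³, so a = 4.804 × 10^-8 cm = 4.80 Å.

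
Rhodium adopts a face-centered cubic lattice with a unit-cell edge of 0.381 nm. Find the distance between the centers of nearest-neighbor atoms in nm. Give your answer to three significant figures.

0.269 nm

In an FCC structure, atoms touch along the face diagonal, so √2·a = 4r; the nearest-neighbor distance equals 2r = 0.7071·a.
d = 0.7071 × 0.381 = 0.269 nm.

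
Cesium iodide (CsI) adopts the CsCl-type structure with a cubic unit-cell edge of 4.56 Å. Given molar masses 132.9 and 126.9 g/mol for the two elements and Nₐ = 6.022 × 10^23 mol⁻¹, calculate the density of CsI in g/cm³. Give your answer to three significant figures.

The CsCl-type structure contains Z = 1 formula unit per cell; M(CsI) = 132.9 + 126.9 = 259.8 g/mol.
a³ = (4.560 × 10^-8 cm)³ = 9.482 × 10^-23 cm³.
ρ = 1 × 259.8 / (6.022 × 10²³ × 9.482 × 10^-23) = 4.550 g/cm³.

4.55 g/cm³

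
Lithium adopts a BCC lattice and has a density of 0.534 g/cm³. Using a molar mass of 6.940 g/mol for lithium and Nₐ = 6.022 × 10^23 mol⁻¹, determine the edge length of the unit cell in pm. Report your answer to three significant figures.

With Z = 2 atoms per BCC cell, a³ = Z·M/(N_A·ρ) = 2 × 6.940 / (6.022 × 10²³ × 0.5340 g/cm³) = 4.316 × 10^-23 cm³.
a = (4.316 × 10^-23)^(1/3) = 3.508 × 10^-8 cm = 351 pm.

351 pm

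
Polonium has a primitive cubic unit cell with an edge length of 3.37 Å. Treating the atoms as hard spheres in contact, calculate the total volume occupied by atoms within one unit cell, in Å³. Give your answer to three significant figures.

20.0 Å³

In a simple cubic lattice atoms touch along the cell edge, so a = 2r, so r = 0.5000a = 1.685 Å.
V_atoms = Z × (4/3)πr³ = 1 × (4/3)π × (1.685)³ = 20.0 Å³.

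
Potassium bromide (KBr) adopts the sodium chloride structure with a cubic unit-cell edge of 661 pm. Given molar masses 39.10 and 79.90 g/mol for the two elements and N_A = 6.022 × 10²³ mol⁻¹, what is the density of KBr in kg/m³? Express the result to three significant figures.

The sodium chloride structure contains Z = 4 formula units per cell; M(KBr) = 39.10 + 79.90 = 119.0 g/mol.
a³ = (6.610 × 10^-8 cm)³ = 2.888 × 10^-22 cm³.
ρ = 4 × 119.0 / (6.022 × 10²³ × 2.888 × 10^-22) = 2.737 g/cm³ = 2740 kg/m³.

2740 kg/m³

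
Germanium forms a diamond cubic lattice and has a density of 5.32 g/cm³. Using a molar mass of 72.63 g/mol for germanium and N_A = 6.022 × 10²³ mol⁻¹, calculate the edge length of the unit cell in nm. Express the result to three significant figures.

With Z = 8 atoms per diamond cubic cell, a³ = Z·M/(N_A·ρ) = 8 × 72.63 / (6.022 × 10²³ × 5.320 g/cm³) = 1.814 × 10^-22 cm³.
a = (1.814 × 10^-22)^(1/3) = 5.660 × 10^-8 cm = 0.566 nm.

0.566 nm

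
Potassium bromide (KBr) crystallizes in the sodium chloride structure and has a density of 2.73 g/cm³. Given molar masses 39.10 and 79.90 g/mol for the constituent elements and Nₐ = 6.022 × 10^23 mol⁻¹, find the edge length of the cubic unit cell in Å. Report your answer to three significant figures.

6.62 Å

M(KBr) = 119.0 g/mol; Z = 4 formula units per cell.
a³ = Z·M/(N_A·ρ) = 4 × 119.0 / (6.022 × 10²³ × 2.73) = 2.895 × 10^-22 cm³, so a = 6.616 × 10^-8 cm = 6.62 Å.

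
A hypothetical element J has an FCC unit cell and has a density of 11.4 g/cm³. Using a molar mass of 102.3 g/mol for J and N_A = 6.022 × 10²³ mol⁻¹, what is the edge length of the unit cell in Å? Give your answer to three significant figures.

3.91 Å

With Z = 4 atoms per FCC cell, a³ = Z·M/(N_A·ρ) = 4 × 102.3 / (6.022 × 10²³ × 11.40 g/cm³) = 5.961 × 10^-23 cm³.
a = (5.961 × 10^-23)^(1/3) = 3.906 × 10^-8 cm = 3.91 Å.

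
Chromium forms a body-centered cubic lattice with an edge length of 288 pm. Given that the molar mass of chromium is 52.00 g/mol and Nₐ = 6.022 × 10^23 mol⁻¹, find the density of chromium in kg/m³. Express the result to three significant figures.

7230 kg/m³

A BCC unit cell contains Z = 2 atoms.
Cell volume: a³ = (288 pm)³ = (2.880 × 10^-8 cm)³ = 2.389 × 10^-23 cm³.
ρ = Z·M/(N_A·a³) = 2 × 52.00 / (6.022 × 10²³ × 2.389 × 10^-23) = 7.230 g/cm³ = 7230 kg/m³.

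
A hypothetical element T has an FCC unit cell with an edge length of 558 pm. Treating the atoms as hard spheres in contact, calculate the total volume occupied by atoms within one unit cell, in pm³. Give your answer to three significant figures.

1.29 × 10^8 pm³

In an FCC lattice atoms touch along the face diagonal, so √2·a = 4r, so r = 0.3536a = 197.3 pm.
V_atoms = Z × (4/3)πr³ = 4 × (4/3)π × (197.3)³ = 1.29 × 10^8 pm³.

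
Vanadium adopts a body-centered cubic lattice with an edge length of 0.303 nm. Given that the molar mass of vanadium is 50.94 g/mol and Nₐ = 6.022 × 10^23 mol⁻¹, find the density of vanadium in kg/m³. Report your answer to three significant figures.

6080 kg/m³

A BCC unit cell contains Z = 2 atoms.
Cell volume: a³ = (0.303 nm)³ = (3.030 × 10^-8 cm)³ = 2.782 × 10^-23 cm³.
ρ = Z·M/(N_A·a³) = 2 × 50.94 / (6.022 × 10²³ × 2.782 × 10^-23) = 6.082 g/cm³ = 6080 kg/m³.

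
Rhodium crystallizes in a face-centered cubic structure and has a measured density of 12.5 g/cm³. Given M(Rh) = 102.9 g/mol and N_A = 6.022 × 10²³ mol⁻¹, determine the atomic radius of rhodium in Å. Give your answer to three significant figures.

For an FCC cell (Z = 4), a³ = Z·M/(N_A·ρ) = 4 × 102.9 / (6.022 × 10²³ × 12.50) = 5.468 × 10^-23 cm³, so a = 3.796 × 10^-8 cm = 3.796 Å.
Atoms touch along the face diagonal, so √2·a = 4r, so r = 0.3536 × a = 1.34 Å.

1.34 Å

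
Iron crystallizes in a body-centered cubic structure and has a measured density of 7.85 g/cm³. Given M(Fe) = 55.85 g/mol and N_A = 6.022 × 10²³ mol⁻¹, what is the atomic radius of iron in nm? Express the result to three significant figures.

0.124 nm

For a BCC cell (Z = 2), a³ = Z·M/(N_A·ρ) = 2 × 55.85 / (6.022 × 10²³ × 7.850) = 2.363 × 10^-23 cm³, so a = 2.870 × 10^-8 cm = 0.2870 nm.
Atoms touch along the body diagonal, so √3·a = 4r, so r = 0.4330 × a = 0.124 nm.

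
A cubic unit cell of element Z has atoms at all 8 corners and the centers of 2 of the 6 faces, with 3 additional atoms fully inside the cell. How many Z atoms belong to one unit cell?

Corner atoms are shared by 8 cells (1/8 each), face atoms by 2 (1/2 each), interior atoms are unshared.
Net atoms = 8 × 1/8 + 2 × 1/2 + 3 = 1 + 1 + 3 = 5.

5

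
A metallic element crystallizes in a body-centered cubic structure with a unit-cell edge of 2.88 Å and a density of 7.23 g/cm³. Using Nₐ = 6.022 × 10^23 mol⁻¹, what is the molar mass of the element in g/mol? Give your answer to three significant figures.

52.0 g/mol

A BCC cell has Z = 2 atoms; a = 2.880 × 10^-8 cm.
M = ρ·N_A·a³/Z = 7.23 × 6.022 × 10²³ × 2.389 × 10^-23 / 2 = 52.0 g/mol.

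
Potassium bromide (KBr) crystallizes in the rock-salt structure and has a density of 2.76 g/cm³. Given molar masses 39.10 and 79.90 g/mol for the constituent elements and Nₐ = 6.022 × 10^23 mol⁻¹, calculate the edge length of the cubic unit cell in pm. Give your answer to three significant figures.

M(KBr) = 119.0 g/mol; Z = 4 formula units per cell.
a³ = Z·M/(N_A·ρ) = 4 × 119.0 / (6.022 × 10²³ × 2.76) = 2.864 × 10^-22 cm³, so a = 6.592 × 10^-8 cm = 659 pm.

659 pm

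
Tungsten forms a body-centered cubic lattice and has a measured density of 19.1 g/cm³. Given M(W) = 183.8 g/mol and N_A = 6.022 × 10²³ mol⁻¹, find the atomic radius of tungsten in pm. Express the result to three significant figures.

For a BCC cell (Z = 2), a³ = Z·M/(N_A·ρ) = 2 × 183.8 / (6.022 × 10²³ × 19.10) = 3.196 × 10^-23 cm³, so a = 3.173 × 10^-8 cm = 317.3 pm.
Atoms touch along the body diagonal, so √3·a = 4r, so r = 0.4330 × a = 137 pm.

137 pm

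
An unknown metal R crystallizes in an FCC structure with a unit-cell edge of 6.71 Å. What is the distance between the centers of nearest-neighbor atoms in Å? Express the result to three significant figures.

4.74 Å

In an FCC structure, atoms touch along the face diagonal, so √2·a = 4r; the nearest-neighbor distance equals 2r = 0.7071·a.
d = 0.7071 × 6.71 = 4.74 Å.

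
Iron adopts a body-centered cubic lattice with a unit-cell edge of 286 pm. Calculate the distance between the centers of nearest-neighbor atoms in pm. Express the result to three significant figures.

In a BCC structure, atoms touch along the body diagonal, so √3·a = 4r; the nearest-neighbor distance equals 2r = 0.8660·a.
d = 0.8660 × 286 = 248 pm.

248 pm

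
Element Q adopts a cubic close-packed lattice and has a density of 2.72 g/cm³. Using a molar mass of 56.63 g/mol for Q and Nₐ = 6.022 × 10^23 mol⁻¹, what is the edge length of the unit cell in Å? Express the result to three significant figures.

5.17 Å

With Z = 4 atoms per FCC cell, a³ = Z·M/(N_A·ρ) = 4 × 56.63 / (6.022 × 10²³ × 2.720 g/cm³) = 1.383 × 10^-22 cm³.
a = (1.383 × 10^-22)^(1/3) = 5.171 × 10^-8 cm = 5.17 Å.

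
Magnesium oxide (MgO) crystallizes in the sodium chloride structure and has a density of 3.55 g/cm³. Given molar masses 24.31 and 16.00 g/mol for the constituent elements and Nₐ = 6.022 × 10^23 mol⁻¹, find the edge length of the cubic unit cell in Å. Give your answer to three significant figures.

4.23 Å

M(MgO) = 40.31 g/mol; Z = 4 formula units per cell.
a³ = Z·M/(N_A·ρ) = 4 × 40.31 / (6.022 × 10²³ × 3.55) = 7.542 × 10^-23 cm³, so a = 4.225 × 10^-8 cm = 4.23 Å.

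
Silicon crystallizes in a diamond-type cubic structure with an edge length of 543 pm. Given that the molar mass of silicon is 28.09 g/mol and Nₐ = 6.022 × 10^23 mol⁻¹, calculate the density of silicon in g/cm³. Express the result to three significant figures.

2.33 g/cm³

A diamond cubic unit cell contains Z = 8 atoms.
Cell volume: a³ = (543 pm)³ = (5.430 × 10^-8 cm)³ = 1.601 × 10^-22 cm³.
ρ = Z·M/(N_A·a³) = 8 × 28.09 / (6.022 × 10²³ × 1.601 × 10^-22) = 2.331 g/cm³.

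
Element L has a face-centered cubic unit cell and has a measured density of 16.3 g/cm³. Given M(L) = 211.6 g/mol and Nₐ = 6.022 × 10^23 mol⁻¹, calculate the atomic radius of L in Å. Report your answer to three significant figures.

For an FCC cell (Z = 4), a³ = Z·M/(N_A·ρ) = 4 × 211.6 / (6.022 × 10²³ × 16.30) = 8.623 × 10^-23 cm³, so a = 4.418 × 10^-8 cm = 4.418 Å.
Atoms touch along the face diagonal, so √2·a = 4r, so r = 0.3536 × a = 1.56 Å.

1.56 Å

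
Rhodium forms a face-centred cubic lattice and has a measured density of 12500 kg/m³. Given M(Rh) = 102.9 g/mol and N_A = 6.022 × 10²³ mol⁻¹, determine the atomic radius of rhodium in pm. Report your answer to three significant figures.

134 pm

For an FCC cell (Z = 4), a³ = Z·M/(N_A·ρ) = 4 × 102.9 / (6.022 × 10²³ × 12.50) = 5.468 × 10^-23 cm³, so a = 3.796 × 10^-8 cm = 379.6 pm.
Atoms touch along the face diagonal, so √2·a = 4r, so r = 0.3536 × a = 134 pm.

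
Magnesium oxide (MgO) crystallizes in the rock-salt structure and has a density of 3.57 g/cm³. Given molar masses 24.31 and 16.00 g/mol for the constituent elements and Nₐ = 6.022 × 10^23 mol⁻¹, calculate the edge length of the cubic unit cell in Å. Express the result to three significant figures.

M(MgO) = 40.31 g/mol; Z = 4 formula units per cell.
a³ = Z·M/(N_A·ρ) = 4 × 40.31 / (6.022 × 10²³ × 3.57) = 7.500 × 10^-23 cm³, so a = 4.217 × 10^-8 cm = 4.22 Å.

4.22 Å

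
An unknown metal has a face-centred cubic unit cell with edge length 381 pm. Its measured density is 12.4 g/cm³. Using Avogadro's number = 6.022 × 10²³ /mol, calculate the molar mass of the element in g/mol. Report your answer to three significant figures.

103 g/mol

An FCC cell has Z = 4 atoms; a = 3.810 × 10^-8 cm.
M = ρ·N_A·a³/Z = 12.4 × 6.022 × 10²³ × 5.531 × 10^-23 / 4 = 103 g/mol.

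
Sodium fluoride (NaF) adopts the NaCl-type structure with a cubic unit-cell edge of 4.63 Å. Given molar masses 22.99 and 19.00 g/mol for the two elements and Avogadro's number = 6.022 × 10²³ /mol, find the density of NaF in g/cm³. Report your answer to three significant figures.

2.81 g/cm³

The NaCl-type structure contains Z = 4 formula units per cell; M(NaF) = 22.99 + 19.00 = 41.99 g/mol.
a³ = (4.630 × 10^-8 cm)³ = 9.925 × 10^-23 cm³.
ρ = 4 × 41.99 / (6.022 × 10²³ × 9.925 × 10^-23) = 2.810 g/cm³.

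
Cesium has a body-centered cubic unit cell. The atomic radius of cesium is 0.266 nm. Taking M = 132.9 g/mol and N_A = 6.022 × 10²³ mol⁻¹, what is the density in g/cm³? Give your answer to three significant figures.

1.90 g/cm³

In a BCC lattice, atoms touch along the body diagonal, so √3·a = 4r, giving a = 0.6143 nm = 6.143 × 10^-8 cm.
With Z = 2, ρ = Z·M/(N_A·a³) = 2 × 132.9 / (6.022 × 10²³ × 2.318 × 10^-22) = 1.904 g/cm³.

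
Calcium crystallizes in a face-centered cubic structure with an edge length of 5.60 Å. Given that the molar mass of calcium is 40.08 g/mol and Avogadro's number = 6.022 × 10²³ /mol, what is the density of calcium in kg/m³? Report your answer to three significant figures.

An FCC unit cell contains Z = 4 atoms.
Cell volume: a³ = (5.60 Å)³ = (5.600 × 10^-8 cm)³ = 1.756 × 10^-22 cm³.
ρ = Z·M/(N_A·a³) = 4 × 40.08 / (6.022 × 10²³ × 1.756 × 10^-22) = 1.516 g/cm³ = 1520 kg/m³.

1520 kg/m³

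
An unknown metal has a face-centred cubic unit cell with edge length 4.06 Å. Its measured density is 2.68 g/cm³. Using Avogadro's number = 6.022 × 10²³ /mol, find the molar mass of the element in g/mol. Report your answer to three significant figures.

27.0 g/mol

An FCC cell has Z = 4 atoms; a = 4.060 × 10^-8 cm.
M = ρ·N_A·a³/Z = 2.68 × 6.022 × 10²³ × 6.692 × 10^-23 / 4 = 27.0 g/mol.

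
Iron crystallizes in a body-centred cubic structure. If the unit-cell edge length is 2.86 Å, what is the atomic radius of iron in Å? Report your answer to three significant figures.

1.24 Å

In a BCC lattice, atoms touch along the body diagonal, so √3·a = 4r.
r = √3·a/4 = 1.7321 × 2.86 / 4 = 1.24 Å.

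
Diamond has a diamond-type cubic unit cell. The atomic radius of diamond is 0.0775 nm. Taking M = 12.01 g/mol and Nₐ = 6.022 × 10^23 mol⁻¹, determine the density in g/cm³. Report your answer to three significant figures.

In a diamond cubic lattice, nearest neighbors lie along the body diagonal with √3·a = 8r, giving a = 0.3580 nm = 3.580 × 10^-8 cm.
With Z = 8, ρ = Z·M/(N_A·a³) = 8 × 12.01 / (6.022 × 10²³ × 4.587 × 10^-23) = 3.479 g/cm³.

3.48 g/cm³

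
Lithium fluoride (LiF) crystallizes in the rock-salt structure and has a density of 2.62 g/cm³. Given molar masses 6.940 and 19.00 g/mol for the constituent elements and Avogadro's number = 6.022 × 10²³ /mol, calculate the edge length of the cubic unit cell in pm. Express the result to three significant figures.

404 pm

M(LiF) = 25.94 g/mol; Z = 4 formula units per cell.
a³ = Z·M/(N_A·ρ) = 4 × 25.94 / (6.022 × 10²³ × 2.62) = 6.576 × 10^-23 cm³, so a = 4.036 × 10^-8 cm = 404 pm.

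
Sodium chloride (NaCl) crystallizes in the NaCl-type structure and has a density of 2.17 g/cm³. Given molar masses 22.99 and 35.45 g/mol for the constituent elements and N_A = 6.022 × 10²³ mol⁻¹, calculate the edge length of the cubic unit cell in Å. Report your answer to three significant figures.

5.63 Å

M(NaCl) = 58.44 g/mol; Z = 4 formula units per cell.
a³ = Z·M/(N_A·ρ) = 4 × 58.44 / (6.022 × 10²³ × 2.17) = 1.789 × 10^-22 cm³, so a = 5.635 × 10^-8 cm = 5.63 Å.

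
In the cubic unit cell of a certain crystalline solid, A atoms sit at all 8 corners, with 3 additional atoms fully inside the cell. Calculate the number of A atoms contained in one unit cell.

4

Corner atoms are shared by 8 cells (1/8 each), interior atoms are unshared.
Net atoms = 8 × 1/8 + 3 = 1 + 3 = 4.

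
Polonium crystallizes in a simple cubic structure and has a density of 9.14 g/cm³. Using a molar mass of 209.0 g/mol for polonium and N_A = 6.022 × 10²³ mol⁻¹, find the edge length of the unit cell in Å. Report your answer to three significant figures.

With Z = 1 atom per simple cubic cell, a³ = Z·M/(N_A·ρ) = 1 × 209.0 / (6.022 × 10²³ × 9.140 g/cm³) = 3.797 × 10^-23 cm³.
a = (3.797 × 10^-23)^(1/3) = 3.361 × 10^-8 cm = 3.36 Å.

3.36 Å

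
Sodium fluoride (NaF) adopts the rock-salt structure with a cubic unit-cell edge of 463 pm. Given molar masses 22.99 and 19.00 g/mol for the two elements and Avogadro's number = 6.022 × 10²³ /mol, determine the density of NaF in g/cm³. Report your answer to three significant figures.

2.81 g/cm³

The rock-salt structure contains Z = 4 formula units per cell; M(NaF) = 22.99 + 19.00 = 41.99 g/mol.
a³ = (4.630 × 10^-8 cm)³ = 9.925 × 10^-23 cm³.
ρ = 4 × 41.99 / (6.022 × 10²³ × 9.925 × 10^-23) = 2.810 g/cm³.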